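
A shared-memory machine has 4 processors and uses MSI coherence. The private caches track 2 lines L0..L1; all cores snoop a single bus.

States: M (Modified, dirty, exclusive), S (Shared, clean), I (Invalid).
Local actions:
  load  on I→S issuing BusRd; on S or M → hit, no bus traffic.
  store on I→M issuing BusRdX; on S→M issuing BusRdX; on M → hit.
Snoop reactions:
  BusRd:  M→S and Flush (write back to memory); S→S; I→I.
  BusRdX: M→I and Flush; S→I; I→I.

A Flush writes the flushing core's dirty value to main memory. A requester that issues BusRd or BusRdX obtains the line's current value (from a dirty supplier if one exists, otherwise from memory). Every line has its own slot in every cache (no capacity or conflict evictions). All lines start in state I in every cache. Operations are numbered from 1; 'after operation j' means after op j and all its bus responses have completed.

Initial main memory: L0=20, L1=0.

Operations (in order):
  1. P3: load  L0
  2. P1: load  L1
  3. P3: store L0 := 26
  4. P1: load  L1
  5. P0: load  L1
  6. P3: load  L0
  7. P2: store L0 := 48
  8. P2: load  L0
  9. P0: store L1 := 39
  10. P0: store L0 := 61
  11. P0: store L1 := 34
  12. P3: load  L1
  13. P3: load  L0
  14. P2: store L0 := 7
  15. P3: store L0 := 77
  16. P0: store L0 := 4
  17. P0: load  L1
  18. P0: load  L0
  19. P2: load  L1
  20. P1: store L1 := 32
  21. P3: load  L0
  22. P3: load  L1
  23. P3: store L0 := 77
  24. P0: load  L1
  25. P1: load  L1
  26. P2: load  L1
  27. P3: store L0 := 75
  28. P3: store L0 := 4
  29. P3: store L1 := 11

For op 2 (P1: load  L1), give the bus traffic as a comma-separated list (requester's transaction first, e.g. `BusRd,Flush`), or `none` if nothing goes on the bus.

[1] P3: load  L0 | P0:I, P1:I, P2:I, P3:S(20) | bus: BusRd
[2] P1: load  L1 | P0:I, P1:S(0), P2:I, P3:I | bus: BusRd
[3] P3: store L0 := 26 | P0:I, P1:I, P2:I, P3:M(26) | bus: BusRdX
[4] P1: load  L1 | P0:I, P1:S(0), P2:I, P3:I | bus: none
[5] P0: load  L1 | P0:S(0), P1:S(0), P2:I, P3:I | bus: BusRd
[6] P3: load  L0 | P0:I, P1:I, P2:I, P3:M(26) | bus: none
[7] P2: store L0 := 48 | P0:I, P1:I, P2:M(48), P3:I | bus: BusRdX,Flush
[8] P2: load  L0 | P0:I, P1:I, P2:M(48), P3:I | bus: none
[9] P0: store L1 := 39 | P0:M(39), P1:I, P2:I, P3:I | bus: BusRdX
[10] P0: store L0 := 61 | P0:M(61), P1:I, P2:I, P3:I | bus: BusRdX,Flush
[11] P0: store L1 := 34 | P0:M(34), P1:I, P2:I, P3:I | bus: none
[12] P3: load  L1 | P0:S(34), P1:I, P2:I, P3:S(34) | bus: BusRd,Flush
[13] P3: load  L0 | P0:S(61), P1:I, P2:I, P3:S(61) | bus: BusRd,Flush
[14] P2: store L0 := 7 | P0:I, P1:I, P2:M(7), P3:I | bus: BusRdX
[15] P3: store L0 := 77 | P0:I, P1:I, P2:I, P3:M(77) | bus: BusRdX,Flush
[16] P0: store L0 := 4 | P0:M(4), P1:I, P2:I, P3:I | bus: BusRdX,Flush
[17] P0: load  L1 | P0:S(34), P1:I, P2:I, P3:S(34) | bus: none
[18] P0: load  L0 | P0:M(4), P1:I, P2:I, P3:I | bus: none
[19] P2: load  L1 | P0:S(34), P1:I, P2:S(34), P3:S(34) | bus: BusRd
[20] P1: store L1 := 32 | P0:I, P1:M(32), P2:I, P3:I | bus: BusRdX
[21] P3: load  L0 | P0:S(4), P1:I, P2:I, P3:S(4) | bus: BusRd,Flush
[22] P3: load  L1 | P0:I, P1:S(32), P2:I, P3:S(32) | bus: BusRd,Flush
[23] P3: store L0 := 77 | P0:I, P1:I, P2:I, P3:M(77) | bus: BusRdX
[24] P0: load  L1 | P0:S(32), P1:S(32), P2:I, P3:S(32) | bus: BusRd
[25] P1: load  L1 | P0:S(32), P1:S(32), P2:I, P3:S(32) | bus: none
[26] P2: load  L1 | P0:S(32), P1:S(32), P2:S(32), P3:S(32) | bus: BusRd
[27] P3: store L0 := 75 | P0:I, P1:I, P2:I, P3:M(75) | bus: none
[28] P3: store L0 := 4 | P0:I, P1:I, P2:I, P3:M(4) | bus: none
[29] P3: store L1 := 11 | P0:I, P1:I, P2:I, P3:M(11) | bus: BusRdX

bus = BusRd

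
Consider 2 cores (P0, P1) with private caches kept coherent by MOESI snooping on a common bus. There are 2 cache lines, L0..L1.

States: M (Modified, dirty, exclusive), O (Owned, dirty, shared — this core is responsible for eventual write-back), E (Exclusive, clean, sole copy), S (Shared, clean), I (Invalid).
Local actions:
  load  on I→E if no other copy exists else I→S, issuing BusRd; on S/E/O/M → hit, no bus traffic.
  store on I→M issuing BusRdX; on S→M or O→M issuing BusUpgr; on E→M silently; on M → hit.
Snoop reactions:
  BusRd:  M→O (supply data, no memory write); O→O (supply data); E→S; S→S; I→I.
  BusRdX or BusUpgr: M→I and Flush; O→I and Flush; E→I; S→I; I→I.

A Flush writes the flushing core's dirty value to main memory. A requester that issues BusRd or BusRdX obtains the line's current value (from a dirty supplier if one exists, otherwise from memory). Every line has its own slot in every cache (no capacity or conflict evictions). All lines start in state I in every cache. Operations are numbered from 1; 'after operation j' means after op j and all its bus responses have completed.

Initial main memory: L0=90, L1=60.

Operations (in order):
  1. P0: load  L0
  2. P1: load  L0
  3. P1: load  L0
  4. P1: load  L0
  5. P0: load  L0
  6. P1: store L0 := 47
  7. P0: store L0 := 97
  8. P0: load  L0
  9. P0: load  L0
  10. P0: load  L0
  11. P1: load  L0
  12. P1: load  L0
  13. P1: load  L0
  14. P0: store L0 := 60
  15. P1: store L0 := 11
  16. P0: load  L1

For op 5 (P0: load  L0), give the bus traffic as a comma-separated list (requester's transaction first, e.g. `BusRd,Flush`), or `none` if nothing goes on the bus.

[1] P0: load  L0 | P0:E(90), P1:I | bus: BusRd
[2] P1: load  L0 | P0:S(90), P1:S(90) | bus: BusRd
[3] P1: load  L0 | P0:S(90), P1:S(90) | bus: none
[4] P1: load  L0 | P0:S(90), P1:S(90) | bus: none
[5] P0: load  L0 | P0:S(90), P1:S(90) | bus: none
[6] P1: store L0 := 47 | P0:I, P1:M(47) | bus: BusUpgr
[7] P0: store L0 := 97 | P0:M(97), P1:I | bus: BusRdX,Flush
[8] P0: load  L0 | P0:M(97), P1:I | bus: none
[9] P0: load  L0 | P0:M(97), P1:I | bus: none
[10] P0: load  L0 | P0:M(97), P1:I | bus: none
[11] P1: load  L0 | P0:O(97), P1:S(97) | bus: BusRd
[12] P1: load  L0 | P0:O(97), P1:S(97) | bus: none
[13] P1: load  L0 | P0:O(97), P1:S(97) | bus: none
[14] P0: store L0 := 60 | P0:M(60), P1:I | bus: BusUpgr
[15] P1: store L0 := 11 | P0:I, P1:M(11) | bus: BusRdX,Flush
[16] P0: load  L1 | P0:E(60), P1:I | bus: BusRd

bus = none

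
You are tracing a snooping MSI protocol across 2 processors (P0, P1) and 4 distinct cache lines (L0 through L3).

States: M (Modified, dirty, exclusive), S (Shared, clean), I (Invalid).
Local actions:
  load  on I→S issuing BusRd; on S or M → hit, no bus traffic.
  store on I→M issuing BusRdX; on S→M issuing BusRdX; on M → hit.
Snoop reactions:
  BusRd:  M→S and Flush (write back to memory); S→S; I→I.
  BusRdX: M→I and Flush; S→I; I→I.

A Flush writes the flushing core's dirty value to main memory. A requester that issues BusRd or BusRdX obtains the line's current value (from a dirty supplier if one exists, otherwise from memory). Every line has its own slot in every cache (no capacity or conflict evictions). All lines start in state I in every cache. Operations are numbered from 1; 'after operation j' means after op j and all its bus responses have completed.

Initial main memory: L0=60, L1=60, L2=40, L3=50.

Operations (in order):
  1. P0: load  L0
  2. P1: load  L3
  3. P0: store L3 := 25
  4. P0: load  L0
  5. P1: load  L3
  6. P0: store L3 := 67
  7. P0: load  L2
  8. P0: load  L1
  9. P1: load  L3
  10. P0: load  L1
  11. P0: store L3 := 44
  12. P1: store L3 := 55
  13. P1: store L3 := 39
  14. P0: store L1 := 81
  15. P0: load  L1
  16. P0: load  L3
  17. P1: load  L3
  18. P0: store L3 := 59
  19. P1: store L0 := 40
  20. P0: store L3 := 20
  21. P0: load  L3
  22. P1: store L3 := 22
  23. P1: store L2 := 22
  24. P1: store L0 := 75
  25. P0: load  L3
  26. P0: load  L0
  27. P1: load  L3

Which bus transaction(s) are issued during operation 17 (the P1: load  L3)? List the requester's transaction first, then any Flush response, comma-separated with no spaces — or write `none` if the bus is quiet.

  op1 P0: load  L0 → S/I on L0; bus BusRd; mem=60
  op2 P1: load  L3 → I/S on L3; bus BusRd; mem=50
  op3 P0: store L3 := 25 → M/I on L3; bus BusRdX; mem=50
  op4 P0: load  L0 → S/I on L0; bus (none); mem=60
  op5 P1: load  L3 → S/S on L3; bus BusRd Flush; mem=25
  op6 P0: store L3 := 67 → M/I on L3; bus BusRdX; mem=25
  op7 P0: load  L2 → S/I on L2; bus BusRd; mem=40
  op8 P0: load  L1 → S/I on L1; bus BusRd; mem=60
  op9 P1: load  L3 → S/S on L3; bus BusRd Flush; mem=67
  op10 P0: load  L1 → S/I on L1; bus (none); mem=60
  op11 P0: store L3 := 44 → M/I on L3; bus BusRdX; mem=67
  op12 P1: store L3 := 55 → I/M on L3; bus BusRdX Flush; mem=44
  op13 P1: store L3 := 39 → I/M on L3; bus (none); mem=44
  op14 P0: store L1 := 81 → M/I on L1; bus BusRdX; mem=60
  op15 P0: load  L1 → M/I on L1; bus (none); mem=60
  op16 P0: load  L3 → S/S on L3; bus BusRd Flush; mem=39
  op17 P1: load  L3 → S/S on L3; bus (none); mem=39
  op18 P0: store L3 := 59 → M/I on L3; bus BusRdX; mem=39
  op19 P1: store L0 := 40 → I/M on L0; bus BusRdX; mem=60
  op20 P0: store L3 := 20 → M/I on L3; bus (none); mem=39
  op21 P0: load  L3 → M/I on L3; bus (none); mem=39
  op22 P1: store L3 := 22 → I/M on L3; bus BusRdX Flush; mem=20
  op23 P1: store L2 := 22 → I/M on L2; bus BusRdX; mem=40
  op24 P1: store L0 := 75 → I/M on L0; bus (none); mem=60
  op25 P0: load  L3 → S/S on L3; bus BusRd Flush; mem=22
  op26 P0: load  L0 → S/S on L0; bus BusRd Flush; mem=75
  op27 P1: load  L3 → S/S on L3; bus (none); mem=22

bus = none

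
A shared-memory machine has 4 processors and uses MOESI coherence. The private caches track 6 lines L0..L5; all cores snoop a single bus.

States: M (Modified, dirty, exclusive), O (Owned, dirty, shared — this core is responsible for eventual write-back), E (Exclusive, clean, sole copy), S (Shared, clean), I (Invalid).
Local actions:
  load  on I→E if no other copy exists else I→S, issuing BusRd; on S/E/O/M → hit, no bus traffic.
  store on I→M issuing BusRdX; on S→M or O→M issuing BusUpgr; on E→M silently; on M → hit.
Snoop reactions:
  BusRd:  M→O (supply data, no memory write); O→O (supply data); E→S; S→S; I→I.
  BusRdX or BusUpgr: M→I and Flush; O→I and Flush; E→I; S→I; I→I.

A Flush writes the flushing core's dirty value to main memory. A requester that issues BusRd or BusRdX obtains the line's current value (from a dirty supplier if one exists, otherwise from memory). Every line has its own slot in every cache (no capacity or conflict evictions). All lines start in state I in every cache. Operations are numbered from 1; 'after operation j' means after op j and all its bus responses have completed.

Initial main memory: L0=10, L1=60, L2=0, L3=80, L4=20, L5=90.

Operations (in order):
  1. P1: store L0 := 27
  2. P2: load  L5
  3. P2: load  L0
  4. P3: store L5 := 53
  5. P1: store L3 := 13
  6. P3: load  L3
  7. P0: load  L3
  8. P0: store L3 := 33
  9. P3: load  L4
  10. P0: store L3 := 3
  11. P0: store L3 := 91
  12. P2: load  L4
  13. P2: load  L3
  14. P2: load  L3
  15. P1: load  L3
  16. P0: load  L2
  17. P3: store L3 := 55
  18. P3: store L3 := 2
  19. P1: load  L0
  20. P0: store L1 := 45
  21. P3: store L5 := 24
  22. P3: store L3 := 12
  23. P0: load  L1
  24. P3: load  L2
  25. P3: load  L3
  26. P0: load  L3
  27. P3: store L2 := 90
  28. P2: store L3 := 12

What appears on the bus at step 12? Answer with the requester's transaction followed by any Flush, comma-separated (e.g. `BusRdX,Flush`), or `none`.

bus = BusRd

[1] P1: store L0 := 27 | P0:I, P1:M(27), P2:I, P3:I | bus: BusRdX
[2] P2: load  L5 | P0:I, P1:I, P2:E(90), P3:I | bus: BusRd
[3] P2: load  L0 | P0:I, P1:O(27), P2:S(27), P3:I | bus: BusRd
[4] P3: store L5 := 53 | P0:I, P1:I, P2:I, P3:M(53) | bus: BusRdX
[5] P1: store L3 := 13 | P0:I, P1:M(13), P2:I, P3:I | bus: BusRdX
[6] P3: load  L3 | P0:I, P1:O(13), P2:I, P3:S(13) | bus: BusRd
[7] P0: load  L3 | P0:S(13), P1:O(13), P2:I, P3:S(13) | bus: BusRd
[8] P0: store L3 := 33 | P0:M(33), P1:I, P2:I, P3:I | bus: BusUpgr,Flush
[9] P3: load  L4 | P0:I, P1:I, P2:I, P3:E(20) | bus: BusRd
[10] P0: store L3 := 3 | P0:M(3), P1:I, P2:I, P3:I | bus: none
[11] P0: store L3 := 91 | P0:M(91), P1:I, P2:I, P3:I | bus: none
[12] P2: load  L4 | P0:I, P1:I, P2:S(20), P3:S(20) | bus: BusRd
[13] P2: load  L3 | P0:O(91), P1:I, P2:S(91), P3:I | bus: BusRd
[14] P2: load  L3 | P0:O(91), P1:I, P2:S(91), P3:I | bus: none
[15] P1: load  L3 | P0:O(91), P1:S(91), P2:S(91), P3:I | bus: BusRd
[16] P0: load  L2 | P0:E(0), P1:I, P2:I, P3:I | bus: BusRd
[17] P3: store L3 := 55 | P0:I, P1:I, P2:I, P3:M(55) | bus: BusRdX,Flush
[18] P3: store L3 := 2 | P0:I, P1:I, P2:I, P3:M(2) | bus: none
[19] P1: load  L0 | P0:I, P1:O(27), P2:S(27), P3:I | bus: none
[20] P0: store L1 := 45 | P0:M(45), P1:I, P2:I, P3:I | bus: BusRdX
[21] P3: store L5 := 24 | P0:I, P1:I, P2:I, P3:M(24) | bus: none
[22] P3: store L3 := 12 | P0:I, P1:I, P2:I, P3:M(12) | bus: none
[23] P0: load  L1 | P0:M(45), P1:I, P2:I, P3:I | bus: none
[24] P3: load  L2 | P0:S(0), P1:I, P2:I, P3:S(0) | bus: BusRd
[25] P3: load  L3 | P0:I, P1:I, P2:I, P3:M(12) | bus: none
[26] P0: load  L3 | P0:S(12), P1:I, P2:I, P3:O(12) | bus: BusRd
[27] P3: store L2 := 90 | P0:I, P1:I, P2:I, P3:M(90) | bus: BusUpgr
[28] P2: store L3 := 12 | P0:I, P1:I, P2:M(12), P3:I | bus: BusRdX,Flush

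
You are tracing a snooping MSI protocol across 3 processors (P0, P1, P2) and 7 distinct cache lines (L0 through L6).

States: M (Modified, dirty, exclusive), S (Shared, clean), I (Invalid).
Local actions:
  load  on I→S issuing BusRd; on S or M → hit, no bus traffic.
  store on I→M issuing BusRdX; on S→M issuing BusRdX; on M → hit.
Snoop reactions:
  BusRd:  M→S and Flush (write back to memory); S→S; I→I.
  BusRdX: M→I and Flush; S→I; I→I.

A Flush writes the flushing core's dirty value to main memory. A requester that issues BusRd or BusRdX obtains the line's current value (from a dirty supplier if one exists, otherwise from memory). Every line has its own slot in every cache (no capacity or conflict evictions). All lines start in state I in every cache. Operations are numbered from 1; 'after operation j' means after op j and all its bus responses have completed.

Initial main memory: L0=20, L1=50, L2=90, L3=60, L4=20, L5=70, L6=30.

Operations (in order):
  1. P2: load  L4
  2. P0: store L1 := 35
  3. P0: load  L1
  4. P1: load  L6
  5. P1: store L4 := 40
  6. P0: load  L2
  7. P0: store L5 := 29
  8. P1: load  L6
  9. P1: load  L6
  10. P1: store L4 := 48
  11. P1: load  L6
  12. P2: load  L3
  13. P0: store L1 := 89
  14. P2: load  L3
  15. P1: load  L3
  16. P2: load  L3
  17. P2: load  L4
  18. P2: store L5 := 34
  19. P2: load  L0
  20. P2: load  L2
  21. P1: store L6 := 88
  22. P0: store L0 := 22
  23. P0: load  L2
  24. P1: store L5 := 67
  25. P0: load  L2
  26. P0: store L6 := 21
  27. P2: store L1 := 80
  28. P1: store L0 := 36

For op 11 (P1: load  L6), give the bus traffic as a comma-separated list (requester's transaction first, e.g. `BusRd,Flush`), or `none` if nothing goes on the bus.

bus = none

[1] P2: load  L4 | P0:I, P1:I, P2:S(20) | bus: BusRd
[2] P0: store L1 := 35 | P0:M(35), P1:I, P2:I | bus: BusRdX
[3] P0: load  L1 | P0:M(35), P1:I, P2:I | bus: none
[4] P1: load  L6 | P0:I, P1:S(30), P2:I | bus: BusRd
[5] P1: store L4 := 40 | P0:I, P1:M(40), P2:I | bus: BusRdX
[6] P0: load  L2 | P0:S(90), P1:I, P2:I | bus: BusRd
[7] P0: store L5 := 29 | P0:M(29), P1:I, P2:I | bus: BusRdX
[8] P1: load  L6 | P0:I, P1:S(30), P2:I | bus: none
[9] P1: load  L6 | P0:I, P1:S(30), P2:I | bus: none
[10] P1: store L4 := 48 | P0:I, P1:M(48), P2:I | bus: none
[11] P1: load  L6 | P0:I, P1:S(30), P2:I | bus: none
[12] P2: load  L3 | P0:I, P1:I, P2:S(60) | bus: BusRd
[13] P0: store L1 := 89 | P0:M(89), P1:I, P2:I | bus: none
[14] P2: load  L3 | P0:I, P1:I, P2:S(60) | bus: none
[15] P1: load  L3 | P0:I, P1:S(60), P2:S(60) | bus: BusRd
[16] P2: load  L3 | P0:I, P1:S(60), P2:S(60) | bus: none
[17] P2: load  L4 | P0:I, P1:S(48), P2:S(48) | bus: BusRd,Flush
[18] P2: store L5 := 34 | P0:I, P1:I, P2:M(34) | bus: BusRdX,Flush
[19] P2: load  L0 | P0:I, P1:I, P2:S(20) | bus: BusRd
[20] P2: load  L2 | P0:S(90), P1:I, P2:S(90) | bus: BusRd
[21] P1: store L6 := 88 | P0:I, P1:M(88), P2:I | bus: BusRdX
[22] P0: store L0 := 22 | P0:M(22), P1:I, P2:I | bus: BusRdX
[23] P0: load  L2 | P0:S(90), P1:I, P2:S(90) | bus: none
[24] P1: store L5 := 67 | P0:I, P1:M(67), P2:I | bus: BusRdX,Flush
[25] P0: load  L2 | P0:S(90), P1:I, P2:S(90) | bus: none
[26] P0: store L6 := 21 | P0:M(21), P1:I, P2:I | bus: BusRdX,Flush
[27] P2: store L1 := 80 | P0:I, P1:I, P2:M(80) | bus: BusRdX,Flush
[28] P1: store L0 := 36 | P0:I, P1:M(36), P2:I | bus: BusRdX,Flush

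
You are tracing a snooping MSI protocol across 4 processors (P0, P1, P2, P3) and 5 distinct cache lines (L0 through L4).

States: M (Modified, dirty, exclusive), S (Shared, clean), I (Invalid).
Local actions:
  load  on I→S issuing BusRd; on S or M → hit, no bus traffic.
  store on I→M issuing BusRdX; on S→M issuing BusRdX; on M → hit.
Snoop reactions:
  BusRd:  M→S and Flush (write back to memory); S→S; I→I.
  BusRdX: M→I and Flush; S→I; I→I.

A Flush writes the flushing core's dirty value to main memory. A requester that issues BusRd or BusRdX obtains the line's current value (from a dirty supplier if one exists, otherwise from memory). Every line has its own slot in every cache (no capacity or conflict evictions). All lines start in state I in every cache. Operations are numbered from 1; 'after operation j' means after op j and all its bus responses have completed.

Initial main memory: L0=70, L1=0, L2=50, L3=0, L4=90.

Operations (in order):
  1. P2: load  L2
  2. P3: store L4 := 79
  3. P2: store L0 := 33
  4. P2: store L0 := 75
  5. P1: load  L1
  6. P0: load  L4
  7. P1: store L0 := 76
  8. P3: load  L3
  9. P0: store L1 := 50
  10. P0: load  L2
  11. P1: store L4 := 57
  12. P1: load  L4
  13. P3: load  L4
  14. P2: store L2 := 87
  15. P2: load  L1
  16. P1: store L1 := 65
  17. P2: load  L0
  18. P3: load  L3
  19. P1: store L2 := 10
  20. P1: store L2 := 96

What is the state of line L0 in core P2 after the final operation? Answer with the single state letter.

1. P2: load  L2  bus=[BusRd]  L2: P0=I P1=I P2=S P3=I  mem[L2]=50
2. P3: store L4 := 79  bus=[BusRdX]  L4: P0=I P1=I P2=I P3=M  mem[L4]=90
3. P2: store L0 := 33  bus=[BusRdX]  L0: P0=I P1=I P2=M P3=I  mem[L0]=70
4. P2: store L0 := 75  bus=[-]  L0: P0=I P1=I P2=M P3=I  mem[L0]=70
5. P1: load  L1  bus=[BusRd]  L1: P0=I P1=S P2=I P3=I  mem[L1]=0
6. P0: load  L4  bus=[BusRd,Flush]  L4: P0=S P1=I P2=I P3=S  mem[L4]=79
7. P1: store L0 := 76  bus=[BusRdX,Flush]  L0: P0=I P1=M P2=I P3=I  mem[L0]=75
8. P3: load  L3  bus=[BusRd]  L3: P0=I P1=I P2=I P3=S  mem[L3]=0
9. P0: store L1 := 50  bus=[BusRdX]  L1: P0=M P1=I P2=I P3=I  mem[L1]=0
10. P0: load  L2  bus=[BusRd]  L2: P0=S P1=I P2=S P3=I  mem[L2]=50
11. P1: store L4 := 57  bus=[BusRdX]  L4: P0=I P1=M P2=I P3=I  mem[L4]=79
12. P1: load  L4  bus=[-]  L4: P0=I P1=M P2=I P3=I  mem[L4]=79
13. P3: load  L4  bus=[BusRd,Flush]  L4: P0=I P1=S P2=I P3=S  mem[L4]=57
14. P2: store L2 := 87  bus=[BusRdX]  L2: P0=I P1=I P2=M P3=I  mem[L2]=50
15. P2: load  L1  bus=[BusRd,Flush]  L1: P0=S P1=I P2=S P3=I  mem[L1]=50
16. P1: store L1 := 65  bus=[BusRdX]  L1: P0=I P1=M P2=I P3=I  mem[L1]=50
17. P2: load  L0  bus=[BusRd,Flush]  L0: P0=I P1=S P2=S P3=I  mem[L0]=76
18. P3: load  L3  bus=[-]  L3: P0=I P1=I P2=I P3=S  mem[L3]=0
19. P1: store L2 := 10  bus=[BusRdX,Flush]  L2: P0=I P1=M P2=I P3=I  mem[L2]=87
20. P1: store L2 := 96  bus=[-]  L2: P0=I P1=M P2=I P3=I  mem[L2]=87

state = S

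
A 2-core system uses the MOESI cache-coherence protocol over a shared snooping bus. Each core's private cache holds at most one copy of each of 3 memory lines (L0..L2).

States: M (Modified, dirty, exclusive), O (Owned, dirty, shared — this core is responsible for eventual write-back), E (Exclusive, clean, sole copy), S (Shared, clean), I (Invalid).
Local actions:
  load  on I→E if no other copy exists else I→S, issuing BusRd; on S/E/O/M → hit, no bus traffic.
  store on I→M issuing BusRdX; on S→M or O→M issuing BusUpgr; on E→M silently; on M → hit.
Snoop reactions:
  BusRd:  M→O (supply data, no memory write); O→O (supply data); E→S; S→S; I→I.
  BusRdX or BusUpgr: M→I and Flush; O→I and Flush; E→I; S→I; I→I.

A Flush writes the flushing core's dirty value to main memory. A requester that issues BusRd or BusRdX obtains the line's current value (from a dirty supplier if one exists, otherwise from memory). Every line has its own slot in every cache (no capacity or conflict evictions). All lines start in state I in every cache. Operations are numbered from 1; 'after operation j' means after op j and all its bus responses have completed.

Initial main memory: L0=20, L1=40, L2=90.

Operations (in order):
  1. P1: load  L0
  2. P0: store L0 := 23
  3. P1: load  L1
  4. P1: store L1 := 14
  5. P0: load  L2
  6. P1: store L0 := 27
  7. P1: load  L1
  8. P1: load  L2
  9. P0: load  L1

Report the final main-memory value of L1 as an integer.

step 1: P1: load  L0  ⟶  IE  (L0)  txn=BusRd  M[L0]=20
step 2: P0: store L0 := 23  ⟶  MI  (L0)  txn=BusRdX  M[L0]=20
step 3: P1: load  L1  ⟶  IE  (L1)  txn=BusRd  M[L1]=40
step 4: P1: store L1 := 14  ⟶  IM  (L1)  txn=∅  M[L1]=40
step 5: P0: load  L2  ⟶  EI  (L2)  txn=BusRd  M[L2]=90
step 6: P1: store L0 := 27  ⟶  IM  (L0)  txn=BusRdX+Flush  M[L0]=23
step 7: P1: load  L1  ⟶  IM  (L1)  txn=∅  M[L1]=40
step 8: P1: load  L2  ⟶  SS  (L2)  txn=BusRd  M[L2]=90
step 9: P0: load  L1  ⟶  SO  (L1)  txn=BusRd  M[L1]=40

memory[L1] = 40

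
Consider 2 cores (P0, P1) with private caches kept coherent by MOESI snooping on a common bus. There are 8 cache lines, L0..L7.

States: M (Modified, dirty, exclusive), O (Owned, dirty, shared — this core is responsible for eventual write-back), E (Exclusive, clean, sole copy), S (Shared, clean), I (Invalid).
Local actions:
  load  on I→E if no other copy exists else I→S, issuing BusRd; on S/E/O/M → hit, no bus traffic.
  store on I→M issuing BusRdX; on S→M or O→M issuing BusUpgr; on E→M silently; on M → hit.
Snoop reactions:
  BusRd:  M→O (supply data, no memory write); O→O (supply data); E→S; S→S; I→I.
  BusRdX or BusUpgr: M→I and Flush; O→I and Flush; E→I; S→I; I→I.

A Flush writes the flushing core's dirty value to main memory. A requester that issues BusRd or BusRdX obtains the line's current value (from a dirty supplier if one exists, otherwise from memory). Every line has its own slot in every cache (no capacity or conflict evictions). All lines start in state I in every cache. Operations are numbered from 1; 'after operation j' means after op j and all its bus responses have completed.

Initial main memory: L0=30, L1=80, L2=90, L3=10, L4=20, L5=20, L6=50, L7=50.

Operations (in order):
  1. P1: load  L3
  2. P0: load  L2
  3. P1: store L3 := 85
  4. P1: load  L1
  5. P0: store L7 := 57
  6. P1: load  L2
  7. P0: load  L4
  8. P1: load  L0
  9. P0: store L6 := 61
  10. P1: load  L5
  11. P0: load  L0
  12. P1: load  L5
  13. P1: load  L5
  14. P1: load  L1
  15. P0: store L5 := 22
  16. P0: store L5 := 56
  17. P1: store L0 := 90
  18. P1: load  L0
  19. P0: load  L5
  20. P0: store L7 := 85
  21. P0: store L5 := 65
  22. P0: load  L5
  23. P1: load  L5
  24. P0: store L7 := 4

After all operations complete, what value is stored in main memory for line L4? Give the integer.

memory[L4] = 20

step 1: P1: load  L3  ⟶  IE  (L3)  txn=BusRd  M[L3]=10
step 2: P0: load  L2  ⟶  EI  (L2)  txn=BusRd  M[L2]=90
step 3: P1: store L3 := 85  ⟶  IM  (L3)  txn=∅  M[L3]=10
step 4: P1: load  L1  ⟶  IE  (L1)  txn=BusRd  M[L1]=80
step 5: P0: store L7 := 57  ⟶  MI  (L7)  txn=BusRdX  M[L7]=50
step 6: P1: load  L2  ⟶  SS  (L2)  txn=BusRd  M[L2]=90
step 7: P0: load  L4  ⟶  EI  (L4)  txn=BusRd  M[L4]=20
step 8: P1: load  L0  ⟶  IE  (L0)  txn=BusRd  M[L0]=30
step 9: P0: store L6 := 61  ⟶  MI  (L6)  txn=BusRdX  M[L6]=50
step 10: P1: load  L5  ⟶  IE  (L5)  txn=BusRd  M[L5]=20
step 11: P0: load  L0  ⟶  SS  (L0)  txn=BusRd  M[L0]=30
step 12: P1: load  L5  ⟶  IE  (L5)  txn=∅  M[L5]=20
step 13: P1: load  L5  ⟶  IE  (L5)  txn=∅  M[L5]=20
step 14: P1: load  L1  ⟶  IE  (L1)  txn=∅  M[L1]=80
step 15: P0: store L5 := 22  ⟶  MI  (L5)  txn=BusRdX  M[L5]=20
step 16: P0: store L5 := 56  ⟶  MI  (L5)  txn=∅  M[L5]=20
step 17: P1: store L0 := 90  ⟶  IM  (L0)  txn=BusUpgr  M[L0]=30
step 18: P1: load  L0  ⟶  IM  (L0)  txn=∅  M[L0]=30
step 19: P0: load  L5  ⟶  MI  (L5)  txn=∅  M[L5]=20
step 20: P0: store L7 := 85  ⟶  MI  (L7)  txn=∅  M[L7]=50
step 21: P0: store L5 := 65  ⟶  MI  (L5)  txn=∅  M[L5]=20
step 22: P0: load  L5  ⟶  MI  (L5)  txn=∅  M[L5]=20
step 23: P1: load  L5  ⟶  OS  (L5)  txn=BusRd  M[L5]=20
step 24: P0: store L7 := 4  ⟶  MI  (L7)  txn=∅  M[L7]=50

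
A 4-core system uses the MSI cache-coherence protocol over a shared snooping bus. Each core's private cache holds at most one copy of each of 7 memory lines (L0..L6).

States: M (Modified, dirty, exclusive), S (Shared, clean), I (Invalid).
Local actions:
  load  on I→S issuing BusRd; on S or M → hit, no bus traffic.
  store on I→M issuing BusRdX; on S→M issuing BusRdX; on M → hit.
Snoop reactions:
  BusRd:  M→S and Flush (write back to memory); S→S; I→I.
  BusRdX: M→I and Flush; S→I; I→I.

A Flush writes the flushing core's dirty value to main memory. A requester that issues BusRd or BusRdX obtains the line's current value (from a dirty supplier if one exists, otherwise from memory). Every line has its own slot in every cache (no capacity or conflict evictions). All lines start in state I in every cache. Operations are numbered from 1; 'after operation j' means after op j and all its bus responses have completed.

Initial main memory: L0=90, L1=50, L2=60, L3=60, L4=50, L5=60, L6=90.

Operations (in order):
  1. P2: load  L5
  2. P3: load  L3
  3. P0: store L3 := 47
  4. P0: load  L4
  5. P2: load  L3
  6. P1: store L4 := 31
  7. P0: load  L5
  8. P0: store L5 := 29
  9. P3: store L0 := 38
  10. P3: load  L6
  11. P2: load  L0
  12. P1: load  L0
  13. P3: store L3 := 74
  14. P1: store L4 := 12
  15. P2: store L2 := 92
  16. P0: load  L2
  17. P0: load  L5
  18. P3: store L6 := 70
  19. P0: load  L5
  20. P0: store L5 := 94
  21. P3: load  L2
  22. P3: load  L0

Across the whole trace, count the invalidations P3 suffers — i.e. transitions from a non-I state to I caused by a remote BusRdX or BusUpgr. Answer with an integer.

1. P2: load  L5  bus=[BusRd]  L5: P0=I P1=I P2=S P3=I  mem[L5]=60
2. P3: load  L3  bus=[BusRd]  L3: P0=I P1=I P2=I P3=S  mem[L3]=60
3. P0: store L3 := 47  bus=[BusRdX]  L3: P0=M P1=I P2=I P3=I  mem[L3]=60
4. P0: load  L4  bus=[BusRd]  L4: P0=S P1=I P2=I P3=I  mem[L4]=50
5. P2: load  L3  bus=[BusRd,Flush]  L3: P0=S P1=I P2=S P3=I  mem[L3]=47
6. P1: store L4 := 31  bus=[BusRdX]  L4: P0=I P1=M P2=I P3=I  mem[L4]=50
7. P0: load  L5  bus=[BusRd]  L5: P0=S P1=I P2=S P3=I  mem[L5]=60
8. P0: store L5 := 29  bus=[BusRdX]  L5: P0=M P1=I P2=I P3=I  mem[L5]=60
9. P3: store L0 := 38  bus=[BusRdX]  L0: P0=I P1=I P2=I P3=M  mem[L0]=90
10. P3: load  L6  bus=[BusRd]  L6: P0=I P1=I P2=I P3=S  mem[L6]=90
11. P2: load  L0  bus=[BusRd,Flush]  L0: P0=I P1=I P2=S P3=S  mem[L0]=38
12. P1: load  L0  bus=[BusRd]  L0: P0=I P1=S P2=S P3=S  mem[L0]=38
13. P3: store L3 := 74  bus=[BusRdX]  L3: P0=I P1=I P2=I P3=M  mem[L3]=47
14. P1: store L4 := 12  bus=[-]  L4: P0=I P1=M P2=I P3=I  mem[L4]=50
15. P2: store L2 := 92  bus=[BusRdX]  L2: P0=I P1=I P2=M P3=I  mem[L2]=60
16. P0: load  L2  bus=[BusRd,Flush]  L2: P0=S P1=I P2=S P3=I  mem[L2]=92
17. P0: load  L5  bus=[-]  L5: P0=M P1=I P2=I P3=I  mem[L5]=60
18. P3: store L6 := 70  bus=[BusRdX]  L6: P0=I P1=I P2=I P3=M  mem[L6]=90
19. P0: load  L5  bus=[-]  L5: P0=M P1=I P2=I P3=I  mem[L5]=60
20. P0: store L5 := 94  bus=[-]  L5: P0=M P1=I P2=I P3=I  mem[L5]=60
21. P3: load  L2  bus=[BusRd]  L2: P0=S P1=I P2=S P3=S  mem[L2]=92
22. P3: load  L0  bus=[-]  L0: P0=I P1=S P2=S P3=S  mem[L0]=38

invalidations = 1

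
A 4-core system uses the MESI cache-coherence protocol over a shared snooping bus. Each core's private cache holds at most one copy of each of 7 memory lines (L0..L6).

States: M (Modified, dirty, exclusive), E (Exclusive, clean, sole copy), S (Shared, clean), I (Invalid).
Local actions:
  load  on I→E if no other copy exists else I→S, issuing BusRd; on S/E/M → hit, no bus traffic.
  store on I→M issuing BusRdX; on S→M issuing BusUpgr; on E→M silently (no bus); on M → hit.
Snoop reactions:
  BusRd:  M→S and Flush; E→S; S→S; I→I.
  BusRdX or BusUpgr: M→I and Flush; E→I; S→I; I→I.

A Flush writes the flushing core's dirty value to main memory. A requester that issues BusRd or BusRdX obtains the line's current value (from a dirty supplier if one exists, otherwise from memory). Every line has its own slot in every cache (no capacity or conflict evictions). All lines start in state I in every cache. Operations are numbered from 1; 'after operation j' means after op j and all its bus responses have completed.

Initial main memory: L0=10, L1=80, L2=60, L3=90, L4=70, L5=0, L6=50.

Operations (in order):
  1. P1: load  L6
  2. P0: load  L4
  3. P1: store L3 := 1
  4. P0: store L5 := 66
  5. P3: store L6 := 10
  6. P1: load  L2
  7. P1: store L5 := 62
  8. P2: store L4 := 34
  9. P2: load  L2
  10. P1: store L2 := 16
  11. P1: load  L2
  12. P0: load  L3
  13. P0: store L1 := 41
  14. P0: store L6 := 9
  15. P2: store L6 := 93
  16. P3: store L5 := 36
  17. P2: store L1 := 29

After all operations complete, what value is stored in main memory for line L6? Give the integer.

step 1: P1: load  L6  ⟶  IEII  (L6)  txn=BusRd  M[L6]=50
step 2: P0: load  L4  ⟶  EIII  (L4)  txn=BusRd  M[L4]=70
step 3: P1: store L3 := 1  ⟶  IMII  (L3)  txn=BusRdX  M[L3]=90
step 4: P0: store L5 := 66  ⟶  MIII  (L5)  txn=BusRdX  M[L5]=0
step 5: P3: store L6 := 10  ⟶  IIIM  (L6)  txn=BusRdX  M[L6]=50
step 6: P1: load  L2  ⟶  IEII  (L2)  txn=BusRd  M[L2]=60
step 7: P1: store L5 := 62  ⟶  IMII  (L5)  txn=BusRdX+Flush  M[L5]=66
step 8: P2: store L4 := 34  ⟶  IIMI  (L4)  txn=BusRdX  M[L4]=70
step 9: P2: load  L2  ⟶  ISSI  (L2)  txn=BusRd  M[L2]=60
step 10: P1: store L2 := 16  ⟶  IMII  (L2)  txn=BusUpgr  M[L2]=60
step 11: P1: load  L2  ⟶  IMII  (L2)  txn=∅  M[L2]=60
step 12: P0: load  L3  ⟶  SSII  (L3)  txn=BusRd+Flush  M[L3]=1
step 13: P0: store L1 := 41  ⟶  MIII  (L1)  txn=BusRdX  M[L1]=80
step 14: P0: store L6 := 9  ⟶  MIII  (L6)  txn=BusRdX+Flush  M[L6]=10
step 15: P2: store L6 := 93  ⟶  IIMI  (L6)  txn=BusRdX+Flush  M[L6]=9
step 16: P3: store L5 := 36  ⟶  IIIM  (L5)  txn=BusRdX+Flush  M[L5]=62
step 17: P2: store L1 := 29  ⟶  IIMI  (L1)  txn=BusRdX+Flush  M[L1]=41

memory[L6] = 9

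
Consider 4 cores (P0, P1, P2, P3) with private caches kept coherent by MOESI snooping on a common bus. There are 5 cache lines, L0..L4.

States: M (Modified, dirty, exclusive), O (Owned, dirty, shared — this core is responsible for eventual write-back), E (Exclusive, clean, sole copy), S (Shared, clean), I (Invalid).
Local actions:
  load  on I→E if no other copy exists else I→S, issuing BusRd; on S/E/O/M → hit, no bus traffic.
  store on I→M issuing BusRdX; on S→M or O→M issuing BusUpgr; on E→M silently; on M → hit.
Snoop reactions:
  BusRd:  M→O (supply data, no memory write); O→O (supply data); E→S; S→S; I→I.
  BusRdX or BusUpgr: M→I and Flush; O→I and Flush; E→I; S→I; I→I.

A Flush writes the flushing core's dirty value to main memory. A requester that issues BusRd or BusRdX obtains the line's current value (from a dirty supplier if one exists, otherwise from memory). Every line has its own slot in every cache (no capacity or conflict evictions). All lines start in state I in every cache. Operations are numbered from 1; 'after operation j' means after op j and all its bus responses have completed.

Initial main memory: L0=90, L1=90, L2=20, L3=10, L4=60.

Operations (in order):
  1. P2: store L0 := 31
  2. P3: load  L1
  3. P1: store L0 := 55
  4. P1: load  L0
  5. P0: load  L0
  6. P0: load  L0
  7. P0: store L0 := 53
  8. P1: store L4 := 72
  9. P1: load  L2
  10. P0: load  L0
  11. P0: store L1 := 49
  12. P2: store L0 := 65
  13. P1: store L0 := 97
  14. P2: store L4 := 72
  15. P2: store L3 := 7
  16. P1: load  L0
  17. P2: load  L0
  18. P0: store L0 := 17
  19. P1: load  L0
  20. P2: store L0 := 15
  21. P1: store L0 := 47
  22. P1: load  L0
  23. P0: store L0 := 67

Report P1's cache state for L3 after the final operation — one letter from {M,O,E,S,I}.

state = I

1. P2: store L0 := 31  bus=[BusRdX]  L0: P0=I P1=I P2=M P3=I  mem[L0]=90
2. P3: load  L1  bus=[BusRd]  L1: P0=I P1=I P2=I P3=E  mem[L1]=90
3. P1: store L0 := 55  bus=[BusRdX,Flush]  L0: P0=I P1=M P2=I P3=I  mem[L0]=31
4. P1: load  L0  bus=[-]  L0: P0=I P1=M P2=I P3=I  mem[L0]=31
5. P0: load  L0  bus=[BusRd]  L0: P0=S P1=O P2=I P3=I  mem[L0]=31
6. P0: load  L0  bus=[-]  L0: P0=S P1=O P2=I P3=I  mem[L0]=31
7. P0: store L0 := 53  bus=[BusUpgr,Flush]  L0: P0=M P1=I P2=I P3=I  mem[L0]=55
8. P1: store L4 := 72  bus=[BusRdX]  L4: P0=I P1=M P2=I P3=I  mem[L4]=60
9. P1: load  L2  bus=[BusRd]  L2: P0=I P1=E P2=I P3=I  mem[L2]=20
10. P0: load  L0  bus=[-]  L0: P0=M P1=I P2=I P3=I  mem[L0]=55
11. P0: store L1 := 49  bus=[BusRdX]  L1: P0=M P1=I P2=I P3=I  mem[L1]=90
12. P2: store L0 := 65  bus=[BusRdX,Flush]  L0: P0=I P1=I P2=M P3=I  mem[L0]=53
13. P1: store L0 := 97  bus=[BusRdX,Flush]  L0: P0=I P1=M P2=I P3=I  mem[L0]=65
14. P2: store L4 := 72  bus=[BusRdX,Flush]  L4: P0=I P1=I P2=M P3=I  mem[L4]=72
15. P2: store L3 := 7  bus=[BusRdX]  L3: P0=I P1=I P2=M P3=I  mem[L3]=10
16. P1: load  L0  bus=[-]  L0: P0=I P1=M P2=I P3=I  mem[L0]=65
17. P2: load  L0  bus=[BusRd]  L0: P0=I P1=O P2=S P3=I  mem[L0]=65
18. P0: store L0 := 17  bus=[BusRdX,Flush]  L0: P0=M P1=I P2=I P3=I  mem[L0]=97
19. P1: load  L0  bus=[BusRd]  L0: P0=O P1=S P2=I P3=I  mem[L0]=97
20. P2: store L0 := 15  bus=[BusRdX,Flush]  L0: P0=I P1=I P2=M P3=I  mem[L0]=17
21. P1: store L0 := 47  bus=[BusRdX,Flush]  L0: P0=I P1=M P2=I P3=I  mem[L0]=15
22. P1: load  L0  bus=[-]  L0: P0=I P1=M P2=I P3=I  mem[L0]=15
23. P0: store L0 := 67  bus=[BusRdX,Flush]  L0: P0=M P1=I P2=I P3=I  mem[L0]=47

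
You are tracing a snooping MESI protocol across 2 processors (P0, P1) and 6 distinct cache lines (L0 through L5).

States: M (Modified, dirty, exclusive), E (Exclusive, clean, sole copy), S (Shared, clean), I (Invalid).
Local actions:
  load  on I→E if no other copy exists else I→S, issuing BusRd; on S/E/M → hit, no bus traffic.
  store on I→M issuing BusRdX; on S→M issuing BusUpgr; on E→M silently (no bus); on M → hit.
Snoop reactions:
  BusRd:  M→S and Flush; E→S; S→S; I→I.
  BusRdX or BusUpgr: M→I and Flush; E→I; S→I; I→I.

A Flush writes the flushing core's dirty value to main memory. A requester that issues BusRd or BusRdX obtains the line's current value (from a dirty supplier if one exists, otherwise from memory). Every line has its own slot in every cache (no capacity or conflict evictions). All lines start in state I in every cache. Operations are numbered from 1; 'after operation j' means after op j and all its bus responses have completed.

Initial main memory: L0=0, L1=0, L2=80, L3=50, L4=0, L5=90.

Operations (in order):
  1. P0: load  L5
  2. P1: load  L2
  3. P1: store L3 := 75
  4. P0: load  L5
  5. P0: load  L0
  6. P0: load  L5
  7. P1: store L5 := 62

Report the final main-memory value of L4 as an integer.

memory[L4] = 0

step 1: P0: load  L5  ⟶  EI  (L5)  txn=BusRd  M[L5]=90
step 2: P1: load  L2  ⟶  IE  (L2)  txn=BusRd  M[L2]=80
step 3: P1: store L3 := 75  ⟶  IM  (L3)  txn=BusRdX  M[L3]=50
step 4: P0: load  L5  ⟶  EI  (L5)  txn=∅  M[L5]=90
step 5: P0: load  L0  ⟶  EI  (L0)  txn=BusRd  M[L0]=0
step 6: P0: load  L5  ⟶  EI  (L5)  txn=∅  M[L5]=90
step 7: P1: store L5 := 62  ⟶  IM  (L5)  txn=BusRdX  M[L5]=90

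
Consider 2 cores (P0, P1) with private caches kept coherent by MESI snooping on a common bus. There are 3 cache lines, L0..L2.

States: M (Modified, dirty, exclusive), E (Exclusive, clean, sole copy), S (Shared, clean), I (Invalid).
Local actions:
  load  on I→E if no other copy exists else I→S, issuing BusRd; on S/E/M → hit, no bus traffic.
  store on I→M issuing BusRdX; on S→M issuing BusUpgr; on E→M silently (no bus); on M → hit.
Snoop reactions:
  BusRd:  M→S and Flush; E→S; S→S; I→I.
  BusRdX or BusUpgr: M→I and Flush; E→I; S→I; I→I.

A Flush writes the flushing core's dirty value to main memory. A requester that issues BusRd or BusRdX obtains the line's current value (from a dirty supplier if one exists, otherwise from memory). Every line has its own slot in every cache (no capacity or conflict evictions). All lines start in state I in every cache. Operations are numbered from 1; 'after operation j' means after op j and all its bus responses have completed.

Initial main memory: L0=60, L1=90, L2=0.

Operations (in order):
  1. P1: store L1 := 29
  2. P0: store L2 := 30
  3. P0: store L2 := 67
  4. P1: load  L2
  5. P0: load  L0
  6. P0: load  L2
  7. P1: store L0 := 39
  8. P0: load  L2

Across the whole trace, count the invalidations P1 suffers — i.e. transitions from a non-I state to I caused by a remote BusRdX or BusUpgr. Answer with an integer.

1. P1: store L1 := 29  bus=[BusRdX]  L1: P0=I P1=M  mem[L1]=90
2. P0: store L2 := 30  bus=[BusRdX]  L2: P0=M P1=I  mem[L2]=0
3. P0: store L2 := 67  bus=[-]  L2: P0=M P1=I  mem[L2]=0
4. P1: load  L2  bus=[BusRd,Flush]  L2: P0=S P1=S  mem[L2]=67
5. P0: load  L0  bus=[BusRd]  L0: P0=E P1=I  mem[L0]=60
6. P0: load  L2  bus=[-]  L2: P0=S P1=S  mem[L2]=67
7. P1: store L0 := 39  bus=[BusRdX]  L0: P0=I P1=M  mem[L0]=60
8. P0: load  L2  bus=[-]  L2: P0=S P1=S  mem[L2]=67

invalidations = 0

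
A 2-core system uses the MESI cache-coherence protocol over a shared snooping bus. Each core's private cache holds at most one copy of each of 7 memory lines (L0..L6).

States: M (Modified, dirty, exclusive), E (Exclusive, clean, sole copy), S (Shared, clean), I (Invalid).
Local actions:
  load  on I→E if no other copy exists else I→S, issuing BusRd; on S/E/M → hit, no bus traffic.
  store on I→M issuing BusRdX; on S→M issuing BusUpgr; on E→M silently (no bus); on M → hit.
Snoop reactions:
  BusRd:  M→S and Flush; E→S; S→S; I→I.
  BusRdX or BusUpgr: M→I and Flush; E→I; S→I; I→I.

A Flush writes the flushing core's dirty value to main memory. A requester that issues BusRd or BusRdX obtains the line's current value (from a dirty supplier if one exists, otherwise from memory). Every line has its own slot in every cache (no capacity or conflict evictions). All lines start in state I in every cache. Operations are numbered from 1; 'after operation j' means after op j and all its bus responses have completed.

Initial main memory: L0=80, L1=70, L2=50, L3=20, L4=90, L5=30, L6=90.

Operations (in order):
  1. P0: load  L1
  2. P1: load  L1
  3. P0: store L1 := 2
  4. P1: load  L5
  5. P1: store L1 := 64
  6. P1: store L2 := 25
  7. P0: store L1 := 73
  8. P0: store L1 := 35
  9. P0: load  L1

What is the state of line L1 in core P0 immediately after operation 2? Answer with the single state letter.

  op1 P0: load  L1 → E/I on L1; bus BusRd; mem=70
  op2 P1: load  L1 → S/S on L1; bus BusRd; mem=70
  op3 P0: store L1 := 2 → M/I on L1; bus BusUpgr; mem=70
  op4 P1: load  L5 → I/E on L5; bus BusRd; mem=30
  op5 P1: store L1 := 64 → I/M on L1; bus BusRdX Flush; mem=2
  op6 P1: store L2 := 25 → I/M on L2; bus BusRdX; mem=50
  op7 P0: store L1 := 73 → M/I on L1; bus BusRdX Flush; mem=64
  op8 P0: store L1 := 35 → M/I on L1; bus (none); mem=64
  op9 P0: load  L1 → M/I on L1; bus (none); mem=64

state = S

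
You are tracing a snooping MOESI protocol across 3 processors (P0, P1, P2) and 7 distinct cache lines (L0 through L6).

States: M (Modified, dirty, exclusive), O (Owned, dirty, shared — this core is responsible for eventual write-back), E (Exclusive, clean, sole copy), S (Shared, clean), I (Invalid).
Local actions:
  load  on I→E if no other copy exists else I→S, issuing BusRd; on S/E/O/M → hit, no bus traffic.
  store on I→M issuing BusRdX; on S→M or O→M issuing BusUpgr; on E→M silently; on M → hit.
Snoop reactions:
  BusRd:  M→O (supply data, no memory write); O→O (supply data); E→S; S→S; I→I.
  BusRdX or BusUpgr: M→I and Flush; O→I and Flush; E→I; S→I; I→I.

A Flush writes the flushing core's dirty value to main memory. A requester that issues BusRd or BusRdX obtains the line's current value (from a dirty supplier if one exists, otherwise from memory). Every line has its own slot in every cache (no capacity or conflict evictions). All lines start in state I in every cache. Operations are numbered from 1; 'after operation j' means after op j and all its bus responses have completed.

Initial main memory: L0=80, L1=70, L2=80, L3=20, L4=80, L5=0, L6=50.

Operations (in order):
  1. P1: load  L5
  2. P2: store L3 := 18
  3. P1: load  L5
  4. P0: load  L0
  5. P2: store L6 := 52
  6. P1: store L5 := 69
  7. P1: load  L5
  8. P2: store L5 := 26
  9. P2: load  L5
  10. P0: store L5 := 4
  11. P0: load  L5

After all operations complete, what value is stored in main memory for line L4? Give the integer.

memory[L4] = 80

step 1: P1: load  L5  ⟶  IEI  (L5)  txn=BusRd  M[L5]=0
step 2: P2: store L3 := 18  ⟶  IIM  (L3)  txn=BusRdX  M[L3]=20
step 3: P1: load  L5  ⟶  IEI  (L5)  txn=∅  M[L5]=0
step 4: P0: load  L0  ⟶  EII  (L0)  txn=BusRd  M[L0]=80
step 5: P2: store L6 := 52  ⟶  IIM  (L6)  txn=BusRdX  M[L6]=50
step 6: P1: store L5 := 69  ⟶  IMI  (L5)  txn=∅  M[L5]=0
step 7: P1: load  L5  ⟶  IMI  (L5)  txn=∅  M[L5]=0
step 8: P2: store L5 := 26  ⟶  IIM  (L5)  txn=BusRdX+Flush  M[L5]=69
step 9: P2: load  L5  ⟶  IIM  (L5)  txn=∅  M[L5]=69
step 10: P0: store L5 := 4  ⟶  MII  (L5)  txn=BusRdX+Flush  M[L5]=26
step 11: P0: load  L5  ⟶  MII  (L5)  txn=∅  M[L5]=26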